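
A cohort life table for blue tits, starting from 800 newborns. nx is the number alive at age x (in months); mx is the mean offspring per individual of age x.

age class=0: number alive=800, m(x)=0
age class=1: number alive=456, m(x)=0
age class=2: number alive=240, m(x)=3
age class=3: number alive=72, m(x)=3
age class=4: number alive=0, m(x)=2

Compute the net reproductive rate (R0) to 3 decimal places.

1.170

lx = nx/n0 = nx/800: 1, 0.57, 0.3, 0.09, 0
lx·mx by age: 0, 0, 0.9, 0.27, 0
R0 = Σ lx·mx = 1.17 → 1.170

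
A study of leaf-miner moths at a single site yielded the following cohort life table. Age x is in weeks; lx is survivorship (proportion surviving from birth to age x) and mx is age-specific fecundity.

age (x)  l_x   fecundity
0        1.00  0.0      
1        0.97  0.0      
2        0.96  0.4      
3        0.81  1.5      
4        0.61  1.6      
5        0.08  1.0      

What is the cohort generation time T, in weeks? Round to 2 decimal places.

lx·mx: 0, 0, 0.384, 1.215, 0.976, 0.08 → R0 = 2.655
x·lx·mx: 0, 0, 0.768, 3.645, 3.904, 0.4 → Σ = 8.717
T = 8.717 / 2.655 = 3.283239… → 3.28

3.28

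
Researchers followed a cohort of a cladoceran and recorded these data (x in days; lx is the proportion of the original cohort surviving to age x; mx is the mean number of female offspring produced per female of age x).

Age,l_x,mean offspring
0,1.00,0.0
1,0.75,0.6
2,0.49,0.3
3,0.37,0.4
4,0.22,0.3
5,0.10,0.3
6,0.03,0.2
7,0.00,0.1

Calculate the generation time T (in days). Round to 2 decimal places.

lx·mx: 0, 0.45, 0.147, 0.148, 0.066, 0.03, 0.006, 0 → R0 = 0.847
x·lx·mx: 0, 0.45, 0.294, 0.444, 0.264, 0.15, 0.036, 0 → Σ = 1.638
T = 1.638 / 0.847 = 1.933884… → 1.93

1.93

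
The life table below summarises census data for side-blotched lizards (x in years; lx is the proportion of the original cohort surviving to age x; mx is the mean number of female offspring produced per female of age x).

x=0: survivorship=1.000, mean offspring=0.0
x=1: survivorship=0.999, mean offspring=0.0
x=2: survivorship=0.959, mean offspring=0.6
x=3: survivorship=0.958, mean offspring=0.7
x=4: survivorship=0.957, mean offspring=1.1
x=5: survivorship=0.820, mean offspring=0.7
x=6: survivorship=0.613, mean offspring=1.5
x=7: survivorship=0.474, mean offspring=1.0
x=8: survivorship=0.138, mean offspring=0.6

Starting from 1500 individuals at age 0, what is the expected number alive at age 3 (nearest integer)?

1437

Expected survivors = N0 · l_3 = 1500 × 0.958 = 1437 → 1437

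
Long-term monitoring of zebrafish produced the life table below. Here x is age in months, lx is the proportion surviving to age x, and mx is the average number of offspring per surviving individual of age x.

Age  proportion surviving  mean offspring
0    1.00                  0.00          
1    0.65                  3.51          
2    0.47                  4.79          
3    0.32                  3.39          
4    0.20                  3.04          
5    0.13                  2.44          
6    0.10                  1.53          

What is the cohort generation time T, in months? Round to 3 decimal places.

2.236

lx·mx: 0, 2.2815, 2.2513, 1.0848, 0.608, 0.3172, 0.153 → R0 = 6.6958
x·lx·mx: 0, 2.2815, 4.5026, 3.2544, 2.432, 1.586, 0.918 → Σ = 14.9745
T = 14.9745 / 6.6958 = 2.236402… → 2.236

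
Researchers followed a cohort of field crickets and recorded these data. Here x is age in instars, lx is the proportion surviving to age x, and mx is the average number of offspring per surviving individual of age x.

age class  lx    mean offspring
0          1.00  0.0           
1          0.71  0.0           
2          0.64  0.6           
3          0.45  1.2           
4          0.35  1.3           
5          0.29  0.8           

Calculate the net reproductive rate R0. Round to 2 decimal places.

1.61

lx·mx by age: 0, 0, 0.384, 0.54, 0.455, 0.232
R0 = Σ lx·mx = 1.611 → 1.61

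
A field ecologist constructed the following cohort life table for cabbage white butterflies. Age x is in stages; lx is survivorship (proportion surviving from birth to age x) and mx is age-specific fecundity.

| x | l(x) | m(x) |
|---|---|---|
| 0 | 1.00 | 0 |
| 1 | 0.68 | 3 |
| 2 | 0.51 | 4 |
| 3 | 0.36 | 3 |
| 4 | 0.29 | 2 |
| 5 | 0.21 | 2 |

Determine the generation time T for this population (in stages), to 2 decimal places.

2.24

lx·mx: 0, 2.04, 2.04, 1.08, 0.58, 0.42 → R0 = 6.16
x·lx·mx: 0, 2.04, 4.08, 3.24, 2.32, 2.1 → Σ = 13.78
T = 13.78 / 6.16 = 2.237013… → 2.24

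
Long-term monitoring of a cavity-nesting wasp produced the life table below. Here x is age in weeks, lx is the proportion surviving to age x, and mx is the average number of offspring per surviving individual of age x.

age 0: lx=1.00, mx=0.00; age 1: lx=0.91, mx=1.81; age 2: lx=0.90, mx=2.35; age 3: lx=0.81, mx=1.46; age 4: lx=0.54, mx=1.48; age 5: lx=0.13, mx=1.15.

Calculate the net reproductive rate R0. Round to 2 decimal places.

5.89

lx·mx by age: 0, 1.6471, 2.115, 1.1826, 0.7992, 0.1495
R0 = Σ lx·mx = 5.8934 → 5.89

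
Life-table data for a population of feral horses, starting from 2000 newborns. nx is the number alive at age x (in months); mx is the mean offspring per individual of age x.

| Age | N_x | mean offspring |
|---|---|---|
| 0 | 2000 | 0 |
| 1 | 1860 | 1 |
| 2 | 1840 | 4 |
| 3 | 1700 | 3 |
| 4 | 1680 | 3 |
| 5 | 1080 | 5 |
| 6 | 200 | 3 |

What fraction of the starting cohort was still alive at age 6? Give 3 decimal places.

0.100

l_6 = n_6/n_0 = 200/2000 = 0.1 → 0.100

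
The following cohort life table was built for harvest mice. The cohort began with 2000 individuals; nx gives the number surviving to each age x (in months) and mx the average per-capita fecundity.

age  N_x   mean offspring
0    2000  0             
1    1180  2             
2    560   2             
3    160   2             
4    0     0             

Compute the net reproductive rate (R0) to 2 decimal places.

1.90

lx = nx/n0 = nx/2000: 1, 0.59, 0.28, 0.08, 0
lx·mx by age: 0, 1.18, 0.56, 0.16, 0
R0 = Σ lx·mx = 1.9 → 1.90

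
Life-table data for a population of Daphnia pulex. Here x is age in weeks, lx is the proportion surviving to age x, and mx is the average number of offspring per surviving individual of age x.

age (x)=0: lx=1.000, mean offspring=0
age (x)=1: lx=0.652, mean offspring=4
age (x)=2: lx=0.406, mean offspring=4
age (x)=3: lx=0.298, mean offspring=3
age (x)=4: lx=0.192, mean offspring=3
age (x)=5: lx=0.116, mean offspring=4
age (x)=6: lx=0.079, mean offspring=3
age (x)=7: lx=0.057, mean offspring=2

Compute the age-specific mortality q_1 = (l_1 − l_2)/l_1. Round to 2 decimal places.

q_1 = (l_1 − l_2) / l_1 = (0.652 − 0.406) / 0.652
     = 0.246 / 0.652 = 0.377301… → 0.38

0.38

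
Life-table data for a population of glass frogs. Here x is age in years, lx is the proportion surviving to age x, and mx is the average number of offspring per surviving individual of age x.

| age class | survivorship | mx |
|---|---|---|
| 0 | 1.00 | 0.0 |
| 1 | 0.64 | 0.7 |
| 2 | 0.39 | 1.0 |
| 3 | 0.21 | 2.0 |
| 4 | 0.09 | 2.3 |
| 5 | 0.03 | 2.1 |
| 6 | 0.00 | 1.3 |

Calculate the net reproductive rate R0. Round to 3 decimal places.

1.528

lx·mx by age: 0, 0.448, 0.39, 0.42, 0.207, 0.063, 0
R0 = Σ lx·mx = 1.528 → 1.528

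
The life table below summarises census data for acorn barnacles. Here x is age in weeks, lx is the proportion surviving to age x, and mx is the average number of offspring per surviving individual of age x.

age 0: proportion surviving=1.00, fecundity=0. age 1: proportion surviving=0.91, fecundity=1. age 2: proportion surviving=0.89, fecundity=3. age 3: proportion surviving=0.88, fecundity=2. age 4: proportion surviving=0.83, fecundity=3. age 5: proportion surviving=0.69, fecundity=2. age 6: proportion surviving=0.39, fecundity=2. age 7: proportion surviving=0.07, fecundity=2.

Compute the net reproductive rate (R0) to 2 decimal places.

lx·mx by age: 0, 0.91, 2.67, 1.76, 2.49, 1.38, 0.78, 0.14
R0 = Σ lx·mx = 10.13 → 10.13

10.13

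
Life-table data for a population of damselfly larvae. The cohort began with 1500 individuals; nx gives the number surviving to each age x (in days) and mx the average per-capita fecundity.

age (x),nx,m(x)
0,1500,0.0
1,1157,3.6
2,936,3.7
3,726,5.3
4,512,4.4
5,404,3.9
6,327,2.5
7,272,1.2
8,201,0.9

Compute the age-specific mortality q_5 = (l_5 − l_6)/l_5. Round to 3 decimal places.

lx = nx/n0 = nx/1500: 1, 0.77133…, 0.624, 0.484, 0.34133…, 0.26933…, 0.218, 0.18133…, 0.134
q_5 = (l_5 − l_6) / l_5 = (0.269333… − 0.218) / 0.269333…
     = 0.051333… / 0.269333… = 0.190594… → 0.191

0.191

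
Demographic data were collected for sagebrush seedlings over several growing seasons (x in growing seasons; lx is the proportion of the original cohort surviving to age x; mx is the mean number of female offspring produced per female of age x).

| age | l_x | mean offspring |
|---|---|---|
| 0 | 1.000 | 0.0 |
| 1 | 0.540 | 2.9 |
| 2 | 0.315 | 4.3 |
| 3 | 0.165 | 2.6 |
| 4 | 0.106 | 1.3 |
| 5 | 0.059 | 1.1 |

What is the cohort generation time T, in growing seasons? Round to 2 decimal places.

1.81

lx·mx: 0, 1.566, 1.3545, 0.429, 0.1378, 0.0649 → R0 = 3.5522
x·lx·mx: 0, 1.566, 2.709, 1.287, 0.5512, 0.3245 → Σ = 6.4377
T = 6.4377 / 3.5522 = 1.812313… → 1.81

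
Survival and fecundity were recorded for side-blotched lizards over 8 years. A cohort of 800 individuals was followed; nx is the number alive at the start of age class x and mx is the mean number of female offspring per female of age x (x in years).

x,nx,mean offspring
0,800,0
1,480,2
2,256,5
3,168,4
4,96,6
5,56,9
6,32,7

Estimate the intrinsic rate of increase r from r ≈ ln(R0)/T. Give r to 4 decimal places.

lx = nx/n0 = nx/800: 1, 0.6, 0.32, 0.21, 0.12, 0.07, 0.04
R0 = Σ lx·mx = 0 + 1.2 + 1.6 + 0.84 + 0.72 + 0.63 + 0.28 = 5.27
Σ x·lx·mx = 14.63; T = 14.63/5.27 = 2.77609…
r ≈ ln(R0)/T = ln(5.27)/2.77609… = 0.598694… → 0.5987

0.5987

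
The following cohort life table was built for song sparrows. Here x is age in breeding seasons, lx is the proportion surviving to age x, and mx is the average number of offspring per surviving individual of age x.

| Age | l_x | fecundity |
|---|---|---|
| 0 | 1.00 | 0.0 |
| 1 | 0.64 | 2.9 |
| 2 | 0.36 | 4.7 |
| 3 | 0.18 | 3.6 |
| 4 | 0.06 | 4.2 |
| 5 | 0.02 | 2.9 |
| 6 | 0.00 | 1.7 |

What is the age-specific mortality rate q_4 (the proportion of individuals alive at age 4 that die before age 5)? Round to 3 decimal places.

q_4 = (l_4 − l_5) / l_4 = (0.06 − 0.02) / 0.06
     = 0.04 / 0.06 = 0.666667… → 0.667

0.667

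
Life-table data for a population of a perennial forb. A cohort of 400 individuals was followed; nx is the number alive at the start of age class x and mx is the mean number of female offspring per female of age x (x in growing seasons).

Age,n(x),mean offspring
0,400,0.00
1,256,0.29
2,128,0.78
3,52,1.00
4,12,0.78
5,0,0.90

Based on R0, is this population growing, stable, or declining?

lx = nx/n0 = nx/400: 1, 0.64, 0.32, 0.13, 0.03, 0
R0 = Σ lx·mx = 0 + 0.1856 + 0.2496 + 0.13 + 0.0234 + 0 = 0.5886
R0 < 1, so the population is declining.

declining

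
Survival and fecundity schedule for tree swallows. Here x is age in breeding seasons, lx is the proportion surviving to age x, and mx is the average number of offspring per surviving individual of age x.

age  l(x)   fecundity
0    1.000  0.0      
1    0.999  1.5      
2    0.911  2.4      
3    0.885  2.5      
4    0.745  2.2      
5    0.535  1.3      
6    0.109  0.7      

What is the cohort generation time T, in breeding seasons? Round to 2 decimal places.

2.77

lx·mx: 0, 1.4985, 2.1864, 2.2125, 1.639, 0.6955, 0.0763 → R0 = 8.3082
x·lx·mx: 0, 1.4985, 4.3728, 6.6375, 6.556, 3.4775, 0.4578 → Σ = 23.0001
T = 23.0001 / 8.3082 = 2.768361… → 2.77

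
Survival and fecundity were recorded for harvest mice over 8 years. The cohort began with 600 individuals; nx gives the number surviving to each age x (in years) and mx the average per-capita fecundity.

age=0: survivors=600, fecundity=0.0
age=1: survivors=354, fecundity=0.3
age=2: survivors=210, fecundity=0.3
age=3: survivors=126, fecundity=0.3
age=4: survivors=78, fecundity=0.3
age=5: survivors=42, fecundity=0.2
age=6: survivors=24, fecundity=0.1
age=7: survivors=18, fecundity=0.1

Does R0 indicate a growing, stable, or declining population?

lx = nx/n0 = nx/600: 1, 0.59, 0.35, 0.21, 0.13, 0.07, 0.04, 0.03
R0 = Σ lx·mx = 0 + 0.177 + 0.105 + 0.063 + 0.039 + 0.014 + 0.004 + 0.003 = 0.405
R0 < 1, so the population is declining.

declining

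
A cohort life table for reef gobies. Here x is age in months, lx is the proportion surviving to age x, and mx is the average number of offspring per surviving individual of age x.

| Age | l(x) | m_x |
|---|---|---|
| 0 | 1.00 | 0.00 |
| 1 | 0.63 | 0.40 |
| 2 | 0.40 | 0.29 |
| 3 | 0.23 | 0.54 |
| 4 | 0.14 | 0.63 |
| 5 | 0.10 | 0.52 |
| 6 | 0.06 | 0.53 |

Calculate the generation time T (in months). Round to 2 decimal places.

2.50

lx·mx: 0, 0.252, 0.116, 0.1242, 0.0882, 0.052, 0.0318 → R0 = 0.6642
x·lx·mx: 0, 0.252, 0.232, 0.3726, 0.3528, 0.26, 0.1908 → Σ = 1.6602
T = 1.6602 / 0.6642 = 2.499548… → 2.50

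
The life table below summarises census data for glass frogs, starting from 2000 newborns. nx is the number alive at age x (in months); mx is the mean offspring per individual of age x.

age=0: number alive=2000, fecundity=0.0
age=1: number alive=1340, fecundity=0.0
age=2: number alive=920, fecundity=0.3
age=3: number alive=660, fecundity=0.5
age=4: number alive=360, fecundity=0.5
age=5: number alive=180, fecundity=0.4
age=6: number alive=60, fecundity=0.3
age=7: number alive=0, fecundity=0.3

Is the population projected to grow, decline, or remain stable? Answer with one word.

lx = nx/n0 = nx/2000: 1, 0.67, 0.46, 0.33, 0.18, 0.09, 0.03, 0
R0 = Σ lx·mx = 0 + 0 + 0.138 + 0.165 + 0.09 + 0.036 + 0.009 + 0 = 0.438
R0 < 1, so the population is declining.

declining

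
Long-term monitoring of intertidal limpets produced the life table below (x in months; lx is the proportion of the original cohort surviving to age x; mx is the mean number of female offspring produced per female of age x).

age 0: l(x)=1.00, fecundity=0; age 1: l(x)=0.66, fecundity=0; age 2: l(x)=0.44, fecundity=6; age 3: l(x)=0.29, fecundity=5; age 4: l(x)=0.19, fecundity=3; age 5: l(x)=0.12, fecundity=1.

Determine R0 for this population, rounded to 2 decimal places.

lx·mx by age: 0, 0, 2.64, 1.45, 0.57, 0.12
R0 = Σ lx·mx = 4.78 → 4.78

4.78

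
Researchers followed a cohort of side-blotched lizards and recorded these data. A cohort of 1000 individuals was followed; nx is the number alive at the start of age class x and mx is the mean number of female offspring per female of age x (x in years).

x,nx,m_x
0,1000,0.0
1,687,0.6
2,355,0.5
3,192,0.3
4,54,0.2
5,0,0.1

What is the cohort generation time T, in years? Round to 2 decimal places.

1.49

lx = nx/n0 = nx/1000: 1, 0.687, 0.355, 0.192, 0.054, 0
lx·mx: 0, 0.4122, 0.1775, 0.0576, 0.0108, 0 → R0 = 0.6581
x·lx·mx: 0, 0.4122, 0.355, 0.1728, 0.0432, 0 → Σ = 0.9832
T = 0.9832 / 0.6581 = 1.493998… → 1.49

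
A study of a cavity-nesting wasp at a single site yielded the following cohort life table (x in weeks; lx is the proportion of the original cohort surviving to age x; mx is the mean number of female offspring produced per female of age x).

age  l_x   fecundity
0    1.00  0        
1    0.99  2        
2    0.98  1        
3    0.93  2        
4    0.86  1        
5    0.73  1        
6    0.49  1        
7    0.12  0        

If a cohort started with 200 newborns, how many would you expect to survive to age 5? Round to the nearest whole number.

146

Expected survivors = N0 · l_5 = 200 × 0.73 = 146 → 146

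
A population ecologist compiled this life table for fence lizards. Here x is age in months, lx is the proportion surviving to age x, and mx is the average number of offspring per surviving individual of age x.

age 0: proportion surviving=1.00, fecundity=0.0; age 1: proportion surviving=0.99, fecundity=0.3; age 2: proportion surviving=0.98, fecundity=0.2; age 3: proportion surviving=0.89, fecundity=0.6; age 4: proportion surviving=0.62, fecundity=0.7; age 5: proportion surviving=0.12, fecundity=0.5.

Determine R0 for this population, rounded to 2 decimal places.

lx·mx by age: 0, 0.297, 0.196, 0.534, 0.434, 0.06
R0 = Σ lx·mx = 1.521 → 1.52

1.52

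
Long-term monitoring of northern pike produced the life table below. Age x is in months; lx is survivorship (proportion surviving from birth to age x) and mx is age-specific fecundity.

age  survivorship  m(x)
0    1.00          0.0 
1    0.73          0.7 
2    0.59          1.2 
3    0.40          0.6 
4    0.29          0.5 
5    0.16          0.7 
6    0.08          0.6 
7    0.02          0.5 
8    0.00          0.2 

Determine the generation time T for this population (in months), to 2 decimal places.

lx·mx: 0, 0.511, 0.708, 0.24, 0.145, 0.112, 0.048, 0.01, 0 → R0 = 1.774
x·lx·mx: 0, 0.511, 1.416, 0.72, 0.58, 0.56, 0.288, 0.07, 0 → Σ = 4.145
T = 4.145 / 1.774 = 2.336528… → 2.34

2.34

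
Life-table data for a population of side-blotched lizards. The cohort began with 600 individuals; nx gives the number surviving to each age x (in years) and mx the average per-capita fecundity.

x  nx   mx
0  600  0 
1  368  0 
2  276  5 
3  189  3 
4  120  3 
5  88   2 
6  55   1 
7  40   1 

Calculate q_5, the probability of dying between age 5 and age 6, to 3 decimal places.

0.375

lx = nx/n0 = nx/600: 1, 0.61333…, 0.46, 0.315, 0.2, 0.14667…, 0.09167…, 0.06667…
q_5 = (l_5 − l_6) / l_5 = (0.146667… − 0.091667…) / 0.146667…
     = 0.055… / 0.146667… = 0.375… → 0.375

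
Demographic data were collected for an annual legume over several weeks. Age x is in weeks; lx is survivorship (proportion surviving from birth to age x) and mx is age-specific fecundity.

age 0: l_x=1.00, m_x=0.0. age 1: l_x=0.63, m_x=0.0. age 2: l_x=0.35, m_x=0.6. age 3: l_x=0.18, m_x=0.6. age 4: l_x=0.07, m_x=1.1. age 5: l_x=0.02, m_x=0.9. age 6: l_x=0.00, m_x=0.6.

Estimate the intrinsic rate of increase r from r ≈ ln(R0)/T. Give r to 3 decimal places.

R0 = Σ lx·mx = 0 + 0 + 0.21 + 0.108 + 0.077 + 0.018 + 0 = 0.413
Σ x·lx·mx = 1.142; T = 1.142/0.413 = 2.76513…
r ≈ ln(R0)/T = ln(0.413)/2.76513… = -0.31981… → -0.320

-0.320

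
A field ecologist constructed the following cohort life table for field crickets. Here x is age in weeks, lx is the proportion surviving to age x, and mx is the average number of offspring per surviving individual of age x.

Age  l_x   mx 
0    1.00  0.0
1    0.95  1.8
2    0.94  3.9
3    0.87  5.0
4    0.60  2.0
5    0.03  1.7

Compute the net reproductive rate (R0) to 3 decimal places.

10.977

lx·mx by age: 0, 1.71, 3.666, 4.35, 1.2, 0.051
R0 = Σ lx·mx = 10.977 → 10.977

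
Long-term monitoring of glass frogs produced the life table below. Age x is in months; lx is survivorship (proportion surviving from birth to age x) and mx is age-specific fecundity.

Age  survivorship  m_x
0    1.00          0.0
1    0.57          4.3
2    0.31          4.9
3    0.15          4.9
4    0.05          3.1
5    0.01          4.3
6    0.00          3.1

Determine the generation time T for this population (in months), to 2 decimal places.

lx·mx: 0, 2.451, 1.519, 0.735, 0.155, 0.043, 0 → R0 = 4.903
x·lx·mx: 0, 2.451, 3.038, 2.205, 0.62, 0.215, 0 → Σ = 8.529
T = 8.529 / 4.903 = 1.739547… → 1.74

1.74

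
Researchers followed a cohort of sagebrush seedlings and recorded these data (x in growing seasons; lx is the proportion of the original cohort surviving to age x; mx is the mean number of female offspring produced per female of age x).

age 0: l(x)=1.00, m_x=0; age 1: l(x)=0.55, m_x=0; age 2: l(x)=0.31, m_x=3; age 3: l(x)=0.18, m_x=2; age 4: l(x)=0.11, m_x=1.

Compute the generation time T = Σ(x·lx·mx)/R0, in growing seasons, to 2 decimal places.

lx·mx: 0, 0, 0.93, 0.36, 0.11 → R0 = 1.4
x·lx·mx: 0, 0, 1.86, 1.08, 0.44 → Σ = 3.38
T = 3.38 / 1.4 = 2.414286… → 2.41

2.41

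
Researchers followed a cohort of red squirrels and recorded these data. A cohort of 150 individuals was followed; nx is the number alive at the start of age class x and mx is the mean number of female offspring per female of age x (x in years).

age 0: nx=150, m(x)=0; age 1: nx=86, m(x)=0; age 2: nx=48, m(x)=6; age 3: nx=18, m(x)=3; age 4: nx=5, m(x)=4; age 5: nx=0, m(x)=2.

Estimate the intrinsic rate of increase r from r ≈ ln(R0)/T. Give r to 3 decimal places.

lx = nx/n0 = nx/150: 1, 0.57333…, 0.32, 0.12, 0.03333…, 0
R0 = Σ lx·mx = 0 + 0 + 1.92 + 0.36 + 0.13333… + 0 = 2.413333…
Σ x·lx·mx = 5.453333…; T = 5.453333…/2.413333… = 2.25967…
r ≈ ln(R0)/T = ln(2.413333…)/2.25967… = 0.38988… → 0.390

0.390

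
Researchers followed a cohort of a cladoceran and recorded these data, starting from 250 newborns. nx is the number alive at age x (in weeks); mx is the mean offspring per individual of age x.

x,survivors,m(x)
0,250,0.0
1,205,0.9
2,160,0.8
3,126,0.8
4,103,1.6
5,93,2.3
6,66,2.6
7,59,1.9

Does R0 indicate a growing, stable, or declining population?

lx = nx/n0 = nx/250: 1, 0.82, 0.64, 0.504, 0.412, 0.372, 0.264, 0.236
R0 = Σ lx·mx = 0 + 0.738 + 0.512 + 0.4032 + 0.6592 + 0.8556 + 0.6864 + 0.4484 = 4.3028
R0 > 1, so the population is growing.

growing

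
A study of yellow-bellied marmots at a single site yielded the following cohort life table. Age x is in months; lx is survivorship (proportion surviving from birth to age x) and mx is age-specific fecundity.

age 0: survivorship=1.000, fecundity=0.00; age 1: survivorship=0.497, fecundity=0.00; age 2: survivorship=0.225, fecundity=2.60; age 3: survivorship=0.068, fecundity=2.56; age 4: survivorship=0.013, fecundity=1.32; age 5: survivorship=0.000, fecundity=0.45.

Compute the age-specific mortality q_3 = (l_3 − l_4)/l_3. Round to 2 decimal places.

q_3 = (l_3 − l_4) / l_3 = (0.068 − 0.013) / 0.068
     = 0.055 / 0.068 = 0.808824… → 0.81

0.81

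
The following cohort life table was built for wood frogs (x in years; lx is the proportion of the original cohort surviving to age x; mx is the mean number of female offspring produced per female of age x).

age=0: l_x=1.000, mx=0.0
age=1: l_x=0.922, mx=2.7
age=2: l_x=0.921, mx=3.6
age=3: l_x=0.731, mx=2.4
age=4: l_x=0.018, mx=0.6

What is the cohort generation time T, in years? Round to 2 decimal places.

lx·mx: 0, 2.4894, 3.3156, 1.7544, 0.0108 → R0 = 7.5702
x·lx·mx: 0, 2.4894, 6.6312, 5.2632, 0.0432 → Σ = 14.427
T = 14.427 / 7.5702 = 1.905762… → 1.91

1.91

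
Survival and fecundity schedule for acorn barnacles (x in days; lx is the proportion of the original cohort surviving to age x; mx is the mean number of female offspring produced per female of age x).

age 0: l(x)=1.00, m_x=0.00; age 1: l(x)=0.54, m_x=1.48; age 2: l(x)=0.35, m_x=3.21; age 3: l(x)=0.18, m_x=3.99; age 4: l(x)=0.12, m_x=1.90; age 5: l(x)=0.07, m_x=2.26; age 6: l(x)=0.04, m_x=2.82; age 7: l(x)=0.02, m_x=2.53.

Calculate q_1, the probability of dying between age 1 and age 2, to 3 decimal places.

q_1 = (l_1 − l_2) / l_1 = (0.54 − 0.35) / 0.54
     = 0.19 / 0.54 = 0.351852… → 0.352

0.352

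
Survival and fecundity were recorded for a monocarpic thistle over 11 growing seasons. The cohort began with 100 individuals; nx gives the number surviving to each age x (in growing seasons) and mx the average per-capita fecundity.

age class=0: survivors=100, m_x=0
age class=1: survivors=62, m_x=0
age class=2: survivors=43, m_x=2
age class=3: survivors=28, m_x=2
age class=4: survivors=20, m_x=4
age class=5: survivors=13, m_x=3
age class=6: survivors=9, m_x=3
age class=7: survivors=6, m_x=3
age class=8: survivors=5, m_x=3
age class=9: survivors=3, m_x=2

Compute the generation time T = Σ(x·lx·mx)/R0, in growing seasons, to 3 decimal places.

4.028

lx = nx/n0 = nx/100: 1, 0.62, 0.43, 0.28, 0.2, 0.13, 0.09, 0.06, 0.05, 0.03
lx·mx: 0, 0, 0.86, 0.56, 0.8, 0.39, 0.27, 0.18, 0.15, 0.06 → R0 = 3.27
x·lx·mx: 0, 0, 1.72, 1.68, 3.2, 1.95, 1.62, 1.26, 1.2, 0.54 → Σ = 13.17
T = 13.17 / 3.27 = 4.027523… → 4.028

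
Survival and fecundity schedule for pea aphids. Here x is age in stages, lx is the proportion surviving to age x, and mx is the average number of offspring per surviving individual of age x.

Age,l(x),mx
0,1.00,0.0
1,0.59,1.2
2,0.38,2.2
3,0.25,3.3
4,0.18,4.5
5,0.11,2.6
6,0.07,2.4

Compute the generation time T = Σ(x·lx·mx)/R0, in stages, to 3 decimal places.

2.899

lx·mx: 0, 0.708, 0.836, 0.825, 0.81, 0.286, 0.168 → R0 = 3.633
x·lx·mx: 0, 0.708, 1.672, 2.475, 3.24, 1.43, 1.008 → Σ = 10.533
T = 10.533 / 3.633 = 2.899257… → 2.899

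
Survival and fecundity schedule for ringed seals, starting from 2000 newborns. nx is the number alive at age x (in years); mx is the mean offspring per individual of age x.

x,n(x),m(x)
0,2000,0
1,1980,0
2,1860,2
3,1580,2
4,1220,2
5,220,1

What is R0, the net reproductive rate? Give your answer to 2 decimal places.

4.77

lx = nx/n0 = nx/2000: 1, 0.99, 0.93, 0.79, 0.61, 0.11
lx·mx by age: 0, 0, 1.86, 1.58, 1.22, 0.11
R0 = Σ lx·mx = 4.77 → 4.77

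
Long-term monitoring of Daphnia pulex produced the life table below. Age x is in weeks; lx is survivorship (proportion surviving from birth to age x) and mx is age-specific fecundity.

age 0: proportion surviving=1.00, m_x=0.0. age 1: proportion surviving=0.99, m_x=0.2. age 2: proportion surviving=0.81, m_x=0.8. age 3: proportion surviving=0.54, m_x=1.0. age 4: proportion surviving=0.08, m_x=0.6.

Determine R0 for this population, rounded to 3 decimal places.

lx·mx by age: 0, 0.198, 0.648, 0.54, 0.048
R0 = Σ lx·mx = 1.434 → 1.434

1.434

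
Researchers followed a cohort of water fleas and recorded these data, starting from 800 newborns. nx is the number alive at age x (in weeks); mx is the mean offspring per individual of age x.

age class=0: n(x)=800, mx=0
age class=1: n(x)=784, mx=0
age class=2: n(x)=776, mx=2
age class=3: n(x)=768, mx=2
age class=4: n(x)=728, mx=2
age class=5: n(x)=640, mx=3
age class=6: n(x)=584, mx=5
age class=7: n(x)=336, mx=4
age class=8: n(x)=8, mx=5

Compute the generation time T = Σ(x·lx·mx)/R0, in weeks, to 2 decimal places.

lx = nx/n0 = nx/800: 1, 0.98, 0.97, 0.96, 0.91, 0.8, 0.73, 0.42, 0.01
lx·mx: 0, 0, 1.94, 1.92, 1.82, 2.4, 3.65, 1.68, 0.05 → R0 = 13.46
x·lx·mx: 0, 0, 3.88, 5.76, 7.28, 12, 21.9, 11.76, 0.4 → Σ = 62.98
T = 62.98 / 13.46 = 4.679049… → 4.68

4.68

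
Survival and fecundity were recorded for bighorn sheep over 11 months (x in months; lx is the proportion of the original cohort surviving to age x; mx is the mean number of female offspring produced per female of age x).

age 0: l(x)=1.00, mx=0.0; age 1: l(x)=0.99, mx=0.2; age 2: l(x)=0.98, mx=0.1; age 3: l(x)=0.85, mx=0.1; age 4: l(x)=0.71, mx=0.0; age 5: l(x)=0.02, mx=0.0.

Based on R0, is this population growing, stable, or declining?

declining

R0 = Σ lx·mx = 0 + 0.198 + 0.098 + 0.085 + 0 + 0 = 0.381
R0 < 1, so the population is declining.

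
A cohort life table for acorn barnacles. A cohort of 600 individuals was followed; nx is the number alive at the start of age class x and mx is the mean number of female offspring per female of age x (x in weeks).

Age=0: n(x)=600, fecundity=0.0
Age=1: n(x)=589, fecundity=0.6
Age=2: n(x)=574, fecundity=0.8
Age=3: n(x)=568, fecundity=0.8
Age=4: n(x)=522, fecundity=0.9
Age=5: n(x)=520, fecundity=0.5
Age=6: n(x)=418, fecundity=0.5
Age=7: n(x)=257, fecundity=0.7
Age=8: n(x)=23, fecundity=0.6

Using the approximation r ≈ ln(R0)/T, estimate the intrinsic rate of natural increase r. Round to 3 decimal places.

lx = nx/n0 = nx/600: 1, 0.98167…, 0.95667…, 0.94667…, 0.87, 0.86667…, 0.69667…, 0.42833…, 0.03833…
R0 = Σ lx·mx = 0 + 0.589… + 0.76533… + 0.75733… + 0.783 + 0.43333… + 0.34833… + 0.29983… + 0.023… = 3.999167…
Σ x·lx·mx = 14.063167…; T = 14.063167…/3.999167… = 3.51652…
r ≈ ln(R0)/T = ln(3.999167…)/3.51652… = 0.39416… → 0.394

0.394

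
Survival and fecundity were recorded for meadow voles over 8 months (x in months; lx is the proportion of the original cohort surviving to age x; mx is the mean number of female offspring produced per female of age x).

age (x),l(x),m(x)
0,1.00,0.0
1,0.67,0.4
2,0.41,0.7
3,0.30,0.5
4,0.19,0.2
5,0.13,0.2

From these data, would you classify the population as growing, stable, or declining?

declining

R0 = Σ lx·mx = 0 + 0.268 + 0.287 + 0.15 + 0.038 + 0.026 = 0.769
R0 < 1, so the population is declining.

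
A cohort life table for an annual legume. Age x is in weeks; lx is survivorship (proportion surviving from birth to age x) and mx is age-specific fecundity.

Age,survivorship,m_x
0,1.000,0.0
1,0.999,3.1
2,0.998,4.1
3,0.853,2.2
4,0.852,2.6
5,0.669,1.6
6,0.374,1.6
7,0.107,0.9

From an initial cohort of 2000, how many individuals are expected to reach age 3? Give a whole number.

1706

Expected survivors = N0 · l_3 = 2000 × 0.853 = 1706 → 1706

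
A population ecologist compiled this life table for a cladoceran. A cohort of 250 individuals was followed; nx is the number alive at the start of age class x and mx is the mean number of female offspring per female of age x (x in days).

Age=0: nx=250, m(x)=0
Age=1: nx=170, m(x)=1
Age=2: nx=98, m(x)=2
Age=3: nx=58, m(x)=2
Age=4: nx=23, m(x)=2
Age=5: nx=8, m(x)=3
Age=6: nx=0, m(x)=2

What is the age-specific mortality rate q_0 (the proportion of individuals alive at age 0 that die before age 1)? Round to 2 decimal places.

lx = nx/n0 = nx/250: 1, 0.68, 0.392, 0.232, 0.092, 0.032, 0
q_0 = (l_0 − l_1) / l_0 = (1 − 0.68) / 1
     = 0.32 / 1 = 0.32 → 0.32

0.32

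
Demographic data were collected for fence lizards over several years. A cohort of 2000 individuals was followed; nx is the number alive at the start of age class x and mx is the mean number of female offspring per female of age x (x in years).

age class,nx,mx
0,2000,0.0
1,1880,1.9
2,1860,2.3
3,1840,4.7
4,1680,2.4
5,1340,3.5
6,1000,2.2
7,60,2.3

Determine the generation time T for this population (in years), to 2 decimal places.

3.33

lx = nx/n0 = nx/2000: 1, 0.94, 0.93, 0.92, 0.84, 0.67, 0.5, 0.03
lx·mx: 0, 1.786, 2.139, 4.324, 2.016, 2.345, 1.1, 0.069 → R0 = 13.779
x·lx·mx: 0, 1.786, 4.278, 12.972, 8.064, 11.725, 6.6, 0.483 → Σ = 45.908
T = 45.908 / 13.779 = 3.331737… → 3.33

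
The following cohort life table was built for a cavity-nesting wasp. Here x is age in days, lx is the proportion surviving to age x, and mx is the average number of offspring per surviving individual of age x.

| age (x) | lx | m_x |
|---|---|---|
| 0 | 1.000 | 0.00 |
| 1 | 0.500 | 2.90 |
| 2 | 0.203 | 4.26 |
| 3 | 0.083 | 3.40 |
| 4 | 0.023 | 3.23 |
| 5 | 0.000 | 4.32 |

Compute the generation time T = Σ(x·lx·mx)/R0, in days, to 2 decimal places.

lx·mx: 0, 1.45, 0.86478, 0.2822, 0.07429, 0 → R0 = 2.67127
x·lx·mx: 0, 1.45, 1.72956, 0.8466, 0.29716, 0 → Σ = 4.32332
T = 4.32332 / 2.67127 = 1.618451… → 1.62

1.62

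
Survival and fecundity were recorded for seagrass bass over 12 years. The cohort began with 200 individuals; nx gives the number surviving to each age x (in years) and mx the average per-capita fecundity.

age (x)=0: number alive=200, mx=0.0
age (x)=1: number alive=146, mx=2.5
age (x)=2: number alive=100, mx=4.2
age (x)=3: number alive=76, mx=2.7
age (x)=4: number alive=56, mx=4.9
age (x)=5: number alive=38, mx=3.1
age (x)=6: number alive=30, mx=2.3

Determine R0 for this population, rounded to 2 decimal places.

7.26

lx = nx/n0 = nx/200: 1, 0.73, 0.5, 0.38, 0.28, 0.19, 0.15
lx·mx by age: 0, 1.825, 2.1, 1.026, 1.372, 0.589, 0.345
R0 = Σ lx·mx = 7.257 → 7.26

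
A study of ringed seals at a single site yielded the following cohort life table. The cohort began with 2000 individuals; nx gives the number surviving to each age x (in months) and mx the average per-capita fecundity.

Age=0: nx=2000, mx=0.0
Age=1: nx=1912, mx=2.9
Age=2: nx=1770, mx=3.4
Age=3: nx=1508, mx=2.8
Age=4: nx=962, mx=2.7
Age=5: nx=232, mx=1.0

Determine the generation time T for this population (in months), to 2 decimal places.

2.25

lx = nx/n0 = nx/2000: 1, 0.956, 0.885, 0.754, 0.481, 0.116
lx·mx: 0, 2.7724, 3.009, 2.1112, 1.2987, 0.116 → R0 = 9.3073
x·lx·mx: 0, 2.7724, 6.018, 6.3336, 5.1948, 0.58 → Σ = 20.8988
T = 20.8988 / 9.3073 = 2.24542… → 2.25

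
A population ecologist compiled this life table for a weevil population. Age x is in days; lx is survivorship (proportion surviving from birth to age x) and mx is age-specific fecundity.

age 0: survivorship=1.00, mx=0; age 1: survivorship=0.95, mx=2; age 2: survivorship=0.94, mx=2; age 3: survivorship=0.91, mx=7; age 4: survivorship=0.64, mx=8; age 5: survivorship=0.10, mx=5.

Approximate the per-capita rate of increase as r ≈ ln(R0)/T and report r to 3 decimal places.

R0 = Σ lx·mx = 0 + 1.9 + 1.88 + 6.37 + 5.12 + 0.5 = 15.77
Σ x·lx·mx = 47.75; T = 47.75/15.77 = 3.0279…
r ≈ ln(R0)/T = ln(15.77)/3.0279… = 0.9109… → 0.911

0.911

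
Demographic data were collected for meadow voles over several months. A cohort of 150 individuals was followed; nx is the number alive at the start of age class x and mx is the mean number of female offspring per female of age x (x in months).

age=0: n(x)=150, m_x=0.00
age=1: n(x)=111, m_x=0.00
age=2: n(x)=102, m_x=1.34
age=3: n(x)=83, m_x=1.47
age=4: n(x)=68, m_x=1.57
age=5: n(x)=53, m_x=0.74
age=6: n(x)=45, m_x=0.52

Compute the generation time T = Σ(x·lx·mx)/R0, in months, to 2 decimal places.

3.28

lx = nx/n0 = nx/150: 1, 0.74, 0.68, 0.55333…, 0.45333…, 0.35333…, 0.3
lx·mx: 0, 0, 0.9112, 0.8134…, 0.711733…, 0.261467…, 0.156 → R0 = 2.8538…
x·lx·mx: 0, 0, 1.8224, 2.4402…, 2.846933…, 1.307333…, 0.936 → Σ = 9.352867…
T = 9.352867… / 2.8538… = 3.277338… → 3.28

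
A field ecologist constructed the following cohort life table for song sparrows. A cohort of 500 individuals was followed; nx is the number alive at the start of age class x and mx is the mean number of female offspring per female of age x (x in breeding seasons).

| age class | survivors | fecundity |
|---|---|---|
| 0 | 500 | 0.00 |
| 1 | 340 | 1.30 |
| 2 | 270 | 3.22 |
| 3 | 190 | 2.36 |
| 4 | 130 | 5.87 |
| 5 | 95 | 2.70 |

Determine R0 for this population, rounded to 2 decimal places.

5.56

lx = nx/n0 = nx/500: 1, 0.68, 0.54, 0.38, 0.26, 0.19
lx·mx by age: 0, 0.884, 1.7388, 0.8968, 1.5262, 0.513
R0 = Σ lx·mx = 5.5588 → 5.56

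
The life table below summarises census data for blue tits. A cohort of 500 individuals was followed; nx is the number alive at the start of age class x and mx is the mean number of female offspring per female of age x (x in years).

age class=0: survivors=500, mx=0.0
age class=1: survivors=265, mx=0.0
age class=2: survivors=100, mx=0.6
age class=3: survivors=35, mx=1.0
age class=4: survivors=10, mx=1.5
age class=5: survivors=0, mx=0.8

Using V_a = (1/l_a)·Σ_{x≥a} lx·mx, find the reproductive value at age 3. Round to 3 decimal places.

lx = nx/n0 = nx/500: 1, 0.53, 0.2, 0.07, 0.02, 0
lx·mx for x ≥ 3: 0.07, 0.03, 0 → sum = 0.1
V_3 = 0.1 / l_3 = 0.1 / 0.07 = 1.428571… → 1.429

1.429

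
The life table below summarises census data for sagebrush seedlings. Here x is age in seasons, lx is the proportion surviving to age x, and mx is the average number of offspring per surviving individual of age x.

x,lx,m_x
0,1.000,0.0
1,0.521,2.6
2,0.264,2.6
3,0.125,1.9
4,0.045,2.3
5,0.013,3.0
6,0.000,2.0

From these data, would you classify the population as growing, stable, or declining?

growing

R0 = Σ lx·mx = 0 + 1.3546 + 0.6864 + 0.2375 + 0.1035 + 0.039 + 0 = 2.421
R0 > 1, so the population is growing.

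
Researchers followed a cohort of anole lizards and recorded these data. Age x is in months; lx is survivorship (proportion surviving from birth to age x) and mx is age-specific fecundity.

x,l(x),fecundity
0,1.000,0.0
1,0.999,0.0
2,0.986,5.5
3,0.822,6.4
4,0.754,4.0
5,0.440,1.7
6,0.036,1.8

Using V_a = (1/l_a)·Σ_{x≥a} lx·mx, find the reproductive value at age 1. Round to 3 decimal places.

14.527

lx·mx for x ≥ 1: 0, 5.423, 5.2608, 3.016, 0.748, 0.0648 → sum = 14.5126
V_1 = 14.5126 / l_1 = 14.5126 / 0.999 = 14.527127… → 14.527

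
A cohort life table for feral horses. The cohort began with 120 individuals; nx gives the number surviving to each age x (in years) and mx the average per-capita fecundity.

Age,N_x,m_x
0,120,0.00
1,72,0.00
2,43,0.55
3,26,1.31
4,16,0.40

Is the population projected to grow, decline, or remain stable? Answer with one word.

lx = nx/n0 = nx/120: 1, 0.6, 0.35833…, 0.21667…, 0.13333…
R0 = Σ lx·mx = 0 + 0 + 0.197083… + 0.283833… + 0.053333… = 0.53425…
R0 < 1, so the population is declining.

declining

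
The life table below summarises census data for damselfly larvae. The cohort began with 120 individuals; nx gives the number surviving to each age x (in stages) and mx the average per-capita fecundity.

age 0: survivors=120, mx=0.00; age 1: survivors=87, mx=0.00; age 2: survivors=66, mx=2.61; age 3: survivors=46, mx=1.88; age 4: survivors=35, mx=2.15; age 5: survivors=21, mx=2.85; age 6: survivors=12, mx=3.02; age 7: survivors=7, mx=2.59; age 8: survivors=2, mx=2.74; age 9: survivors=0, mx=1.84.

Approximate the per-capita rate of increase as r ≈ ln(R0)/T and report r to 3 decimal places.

lx = nx/n0 = nx/120: 1, 0.725, 0.55, 0.38333…, 0.29167…, 0.175, 0.1, 0.05833…, 0.01667…, 0
R0 = Σ lx·mx = 0 + 0 + 1.4355 + 0.72067… + 0.62708… + 0.49875 + 0.302 + 0.15108… + 0.04567… + 0 = 3.78075…
Σ x·lx·mx = 13.27…; T = 13.27…/3.78075… = 3.50989…
r ≈ ln(R0)/T = ln(3.78075…)/3.50989… = 0.37891… → 0.379

0.379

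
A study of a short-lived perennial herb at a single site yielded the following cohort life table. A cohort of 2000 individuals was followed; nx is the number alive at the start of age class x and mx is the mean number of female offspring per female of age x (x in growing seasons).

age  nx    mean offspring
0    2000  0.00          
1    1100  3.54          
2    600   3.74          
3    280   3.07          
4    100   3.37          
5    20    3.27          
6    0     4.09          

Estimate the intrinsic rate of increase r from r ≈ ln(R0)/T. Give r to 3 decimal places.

lx = nx/n0 = nx/2000: 1, 0.55, 0.3, 0.14, 0.05, 0.01, 0
R0 = Σ lx·mx = 0 + 1.947 + 1.122 + 0.4298 + 0.1685 + 0.0327 + 0 = 3.7
Σ x·lx·mx = 6.3179; T = 6.3179/3.7 = 1.70754…
r ≈ ln(R0)/T = ln(3.7)/1.70754… = 0.76621… → 0.766

0.766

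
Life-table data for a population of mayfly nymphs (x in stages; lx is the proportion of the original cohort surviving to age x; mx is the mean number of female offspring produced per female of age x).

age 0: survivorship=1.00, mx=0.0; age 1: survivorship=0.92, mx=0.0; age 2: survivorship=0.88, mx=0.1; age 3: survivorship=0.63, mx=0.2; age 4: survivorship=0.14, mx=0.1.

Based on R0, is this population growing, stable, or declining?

declining

R0 = Σ lx·mx = 0 + 0 + 0.088 + 0.126 + 0.014 = 0.228
R0 < 1, so the population is declining.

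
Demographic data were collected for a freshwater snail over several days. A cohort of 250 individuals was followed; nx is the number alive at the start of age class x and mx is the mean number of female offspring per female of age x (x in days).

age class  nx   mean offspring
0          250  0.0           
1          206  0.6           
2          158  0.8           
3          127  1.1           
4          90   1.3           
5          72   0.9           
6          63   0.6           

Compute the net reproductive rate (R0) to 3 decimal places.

lx = nx/n0 = nx/250: 1, 0.824, 0.632, 0.508, 0.36, 0.288, 0.252
lx·mx by age: 0, 0.4944, 0.5056, 0.5588, 0.468, 0.2592, 0.1512
R0 = Σ lx·mx = 2.4372 → 2.437

2.437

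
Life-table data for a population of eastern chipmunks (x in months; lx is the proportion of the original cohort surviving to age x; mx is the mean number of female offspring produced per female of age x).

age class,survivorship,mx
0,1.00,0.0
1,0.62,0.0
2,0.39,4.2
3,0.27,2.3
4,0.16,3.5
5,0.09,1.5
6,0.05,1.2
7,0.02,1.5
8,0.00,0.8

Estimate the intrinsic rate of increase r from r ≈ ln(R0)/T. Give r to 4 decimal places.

R0 = Σ lx·mx = 0 + 0 + 1.638 + 0.621 + 0.56 + 0.135 + 0.06 + 0.03 + 0 = 3.044
Σ x·lx·mx = 8.624; T = 8.624/3.044 = 2.83311…
r ≈ ln(R0)/T = ln(3.044)/2.83311… = 0.392915… → 0.3929

0.3929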